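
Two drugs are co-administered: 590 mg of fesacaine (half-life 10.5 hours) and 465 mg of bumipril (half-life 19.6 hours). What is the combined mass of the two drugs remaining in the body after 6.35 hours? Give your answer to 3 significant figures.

759 mg

fesacaine: 590 × (1/2)^(6.35/10.5) = 590 × (1/2)^0.60476 ≈ 387.97 mg.
bumipril: 465 × (1/2)^(6.35/19.6) = 465 × (1/2)^0.32398 ≈ 371.47 mg.
Total = 387.97 + 371.47 ≈ 759.44 mg.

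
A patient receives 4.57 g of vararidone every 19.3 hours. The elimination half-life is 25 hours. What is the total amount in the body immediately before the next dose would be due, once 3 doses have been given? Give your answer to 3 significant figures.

The 3 doses were given 57.9, 38.6, 19.3 hours ago.
Total = 4.57·(1/2)^(57.9/25) + 4.57·(1/2)^(38.6/25) + 4.57·(1/2)^(19.3/25)
      = 0.91776 + 1.5672 + 2.6762 ≈ 5.1612 g.

5.16 g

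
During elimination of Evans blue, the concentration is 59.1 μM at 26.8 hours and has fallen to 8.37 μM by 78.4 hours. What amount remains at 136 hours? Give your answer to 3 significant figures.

Over Δt = 78.4 − 26.8 = 51.6 hours, the level fell by a factor of 59.1/8.37 ≈ 7.0609.
n = log₂(7.0609) ≈ 2.8199 half-lives, so t½ = 51.6/2.8199 ≈ 18.299 hours.
From t = 78.4 to t = 136: 8.37 × (1/2)^((136−78.4)/18.299) ≈ 0.94441 μM.

0.944 μM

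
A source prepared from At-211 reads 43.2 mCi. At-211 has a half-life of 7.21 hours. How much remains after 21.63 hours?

Elapsed time is 3 half-lives (21.63/7.21).
Each half-life halves the amount: 43.2 × (1/2)^3 = 43.2/8 = 5.4 mCi.

5.4 mCi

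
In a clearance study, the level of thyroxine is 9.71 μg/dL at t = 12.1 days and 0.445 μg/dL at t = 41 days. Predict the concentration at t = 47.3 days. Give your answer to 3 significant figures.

Over Δt = 41 − 12.1 = 28.9 days, the level fell by a factor of 9.71/0.445 ≈ 21.82.
n = log₂(21.82) ≈ 4.4476 half-lives, so t½ = 28.9/4.4476 ≈ 6.4979 days.
From t = 41 to t = 47.3: 0.445 × (1/2)^((47.3−41)/6.4979) ≈ 0.22725 μg/dL.

0.227 μg/dL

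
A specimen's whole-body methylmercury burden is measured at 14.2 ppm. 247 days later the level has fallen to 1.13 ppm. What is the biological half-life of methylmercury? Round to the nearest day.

A/A₀ = 1.13/14.2 ≈ 0.079577.
n = log₂(12.566) ≈ 3.6515 half-lives elapsed in 247 days.
t½ = 247/3.6515 ≈ 67.644 days.

68 days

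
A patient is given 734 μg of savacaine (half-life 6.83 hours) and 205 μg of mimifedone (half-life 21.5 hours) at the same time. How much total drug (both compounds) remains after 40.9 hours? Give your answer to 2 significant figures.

66 μg

savacaine: 734 × (1/2)^(40.9/6.83) = 734 × (1/2)^5.9883 ≈ 11.562 μg.
mimifedone: 205 × (1/2)^(40.9/21.5) = 205 × (1/2)^1.9023 ≈ 54.84 μg.
Total = 11.562 + 54.84 ≈ 66.402 μg.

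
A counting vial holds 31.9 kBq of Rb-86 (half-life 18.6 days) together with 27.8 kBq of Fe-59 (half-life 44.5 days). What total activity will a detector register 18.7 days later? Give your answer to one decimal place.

Rb-86: 31.9 × (1/2)^(18.7/18.6) = 31.9 × (1/2)^1.0054 ≈ 15.891 kBq.
Fe-59: 27.8 × (1/2)^(18.7/44.5) = 27.8 × (1/2)^0.42022 ≈ 20.775 kBq.
Total = 15.891 + 20.775 ≈ 36.666 kBq.

36.7 kBq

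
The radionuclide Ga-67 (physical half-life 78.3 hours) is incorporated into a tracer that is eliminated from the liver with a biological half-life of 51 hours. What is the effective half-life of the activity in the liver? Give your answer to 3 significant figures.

1/t_eff = 1/t_phys + 1/t_biol = 1/78.3 + 1/51 = 0.032379 per hour.
t_eff = 78.3 × 51 / (78.3 + 51) ≈ 30.884 hours.

30.9 hours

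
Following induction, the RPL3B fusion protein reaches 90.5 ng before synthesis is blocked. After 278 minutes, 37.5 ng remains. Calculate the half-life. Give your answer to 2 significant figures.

220 minutes

A/A₀ = 37.5/90.5 ≈ 0.41436.
n = log₂(2.4133) ≈ 1.271 half-lives elapsed in 278 minutes.
t½ = 278/1.271 ≈ 218.72 minutes.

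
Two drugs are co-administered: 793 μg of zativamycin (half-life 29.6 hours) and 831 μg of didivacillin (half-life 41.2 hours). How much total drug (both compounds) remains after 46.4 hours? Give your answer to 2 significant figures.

650 μg

zativamycin: 793 × (1/2)^(46.4/29.6) = 793 × (1/2)^1.5676 ≈ 267.54 μg.
didivacillin: 831 × (1/2)^(46.4/41.2) = 831 × (1/2)^1.1262 ≈ 380.69 μg.
Total = 267.54 + 380.69 ≈ 648.23 μg.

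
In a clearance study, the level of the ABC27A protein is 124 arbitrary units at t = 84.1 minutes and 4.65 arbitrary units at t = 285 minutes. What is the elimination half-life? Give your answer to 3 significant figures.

42.4 minutes

Over Δt = 285 − 84.1 = 200.9 minutes, the level fell by a factor of 124/4.65 ≈ 26.667.
n = log₂(26.667) ≈ 4.737 half-lives, so t½ = 200.9/4.737 ≈ 42.411 minutes.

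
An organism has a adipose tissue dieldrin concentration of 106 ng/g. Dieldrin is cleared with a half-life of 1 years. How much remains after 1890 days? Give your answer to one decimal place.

2.9 ng/g

Convert the elapsed time: 1890 days = 5.17808 years.
Number of half-lives: n = 5.17808/1 ≈ 5.1781.
Remaining = 106 × (1/2)^5.1781 = 106 × 0.027621 ≈ 2.9278 ng/g.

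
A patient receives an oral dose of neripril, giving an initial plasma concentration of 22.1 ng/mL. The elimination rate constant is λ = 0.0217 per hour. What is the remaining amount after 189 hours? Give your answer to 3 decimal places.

t½ = ln 2 / λ = 0.69315 / 0.0217 ≈ 31.942 hours.
Number of half-lives: n = 189/31.942 ≈ 5.9169.
Remaining = 22.1 × (1/2)^5.9169 = 22.1 × 0.016551 ≈ 0.36578 ng/mL.

0.366 ng/mL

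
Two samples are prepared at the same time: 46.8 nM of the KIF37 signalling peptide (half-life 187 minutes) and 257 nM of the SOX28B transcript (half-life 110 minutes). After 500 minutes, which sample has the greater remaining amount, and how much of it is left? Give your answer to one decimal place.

SOX28B transcript, 11.0 nM

KIF37 signalling peptide: 46.8 × (1/2)^2.6738 ≈ 7.3342 nM.
SOX28B transcript: 257 × (1/2)^4.5455 ≈ 11.006 nM.
SOX28B transcript has more remaining, at ≈ 11.006 nM.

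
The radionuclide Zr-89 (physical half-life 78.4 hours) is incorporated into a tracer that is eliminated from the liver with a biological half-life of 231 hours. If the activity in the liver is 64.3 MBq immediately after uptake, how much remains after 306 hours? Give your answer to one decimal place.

1.7 MBq

1/t_eff = 1/t_phys + 1/t_biol = 1/78.4 + 1/231 = 0.017084 per hour.
t_eff = 78.4 × 231 / (78.4 + 231) ≈ 58.534 hours.
Remaining = 64.3 × (1/2)^(306/58.534) = 64.3 × (1/2)^5.2277 ≈ 1.716 MBq.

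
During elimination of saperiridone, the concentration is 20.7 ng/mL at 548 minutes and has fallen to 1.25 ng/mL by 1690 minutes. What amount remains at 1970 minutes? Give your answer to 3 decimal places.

0.628 ng/mL

Over Δt = 1690 − 548 = 1142 minutes, the level fell by a factor of 20.7/1.25 ≈ 16.56.
n = log₂(16.56) ≈ 4.0496 half-lives, so t½ = 1142/4.0496 ≈ 282 minutes.
From t = 1690 to t = 1970: 1.25 × (1/2)^((1970−1690)/282) ≈ 0.62808 ng/mL.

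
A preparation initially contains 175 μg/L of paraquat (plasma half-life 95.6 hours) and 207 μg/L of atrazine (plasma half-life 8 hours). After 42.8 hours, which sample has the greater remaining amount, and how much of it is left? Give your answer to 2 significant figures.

paraquat, 130 μg/L

paraquat: 175 × (1/2)^0.4477 ≈ 128.31 μg/L.
atrazine: 207 × (1/2)^5.35 ≈ 5.0753 μg/L.
Paraquat has more remaining, at ≈ 128.31 μg/L.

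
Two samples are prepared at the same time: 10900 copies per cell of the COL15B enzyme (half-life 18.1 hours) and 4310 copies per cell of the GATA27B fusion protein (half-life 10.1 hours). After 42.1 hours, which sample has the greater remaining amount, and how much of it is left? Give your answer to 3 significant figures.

COL15B enzyme, 2170 copies per cell

COL15B enzyme: 10900 × (1/2)^2.326 ≈ 2173.9 copies per cell.
GATA27B fusion protein: 4310 × (1/2)^4.1683 ≈ 239.71 copies per cell.
COL15B enzyme has more remaining, at ≈ 2173.9 copies per cell.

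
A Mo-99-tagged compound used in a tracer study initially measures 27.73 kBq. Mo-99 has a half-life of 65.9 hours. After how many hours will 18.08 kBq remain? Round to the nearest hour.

Fraction remaining = 18.08/27.73 ≈ 0.652.
n = log₂(27.73/18.08) = ln(1.5337)/ln 2 ≈ 0.61705 half-lives.
t = n × t½ = 0.61705 × 65.9 ≈ 40.664 hours.

41 hours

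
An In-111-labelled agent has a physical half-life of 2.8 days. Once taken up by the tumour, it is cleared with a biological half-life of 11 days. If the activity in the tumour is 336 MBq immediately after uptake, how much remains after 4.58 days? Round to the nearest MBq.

81 MBq

1/t_eff = 1/t_phys + 1/t_biol = 1/2.8 + 1/11 = 0.44805 per day.
t_eff = 2.8 × 11 / (2.8 + 11) ≈ 2.2319 days.
Remaining = 336 × (1/2)^(4.58/2.2319) = 336 × (1/2)^2.0521 ≈ 81.022 MBq.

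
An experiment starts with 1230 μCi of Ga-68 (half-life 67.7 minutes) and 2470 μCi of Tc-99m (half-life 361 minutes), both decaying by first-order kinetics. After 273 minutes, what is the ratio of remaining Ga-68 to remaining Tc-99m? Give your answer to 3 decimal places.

Ga-68: 1230 × (1/2)^(273/67.7) = 1230 × (1/2)^4.0325 ≈ 75.163 μCi.
Tc-99m: 2470 × (1/2)^(273/361) = 2470 × (1/2)^0.75623 ≈ 1462.3 μCi.
Ratio ≈ 75.163 / 1462.3 ≈ 0.051399.

0.051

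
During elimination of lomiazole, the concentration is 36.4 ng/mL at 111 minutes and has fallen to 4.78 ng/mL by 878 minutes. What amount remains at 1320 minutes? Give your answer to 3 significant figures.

Over Δt = 878 − 111 = 767 minutes, the level fell by a factor of 36.4/4.78 ≈ 7.6151.
n = log₂(7.6151) ≈ 2.9289 half-lives, so t½ = 767/2.9289 ≈ 261.88 minutes.
From t = 878 to t = 1320: 4.78 × (1/2)^((1320−878)/261.88) ≈ 1.4837 ng/mL.

1.48 ng/mL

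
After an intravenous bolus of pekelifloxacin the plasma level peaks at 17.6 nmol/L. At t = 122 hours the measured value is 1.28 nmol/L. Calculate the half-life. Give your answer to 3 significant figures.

32.3 hours

A/A₀ = 1.28/17.6 ≈ 0.072727.
n = log₂(13.75) ≈ 3.7814 half-lives elapsed in 122 hours.
t½ = 122/3.7814 ≈ 32.264 hours.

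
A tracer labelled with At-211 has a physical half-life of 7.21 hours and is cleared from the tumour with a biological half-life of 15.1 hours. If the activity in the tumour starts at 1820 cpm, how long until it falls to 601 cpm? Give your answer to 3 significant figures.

7.80 hours

1/t_eff = 1/t_phys + 1/t_biol = 1/7.21 + 1/15.1 = 0.20492 per hour.
t_eff = 7.21 × 15.1 / (7.21 + 15.1) ≈ 4.8799 hours.
n = log₂(1820/601) ≈ 1.5985; t = 1.5985 × 4.8799 ≈ 7.8006 hours.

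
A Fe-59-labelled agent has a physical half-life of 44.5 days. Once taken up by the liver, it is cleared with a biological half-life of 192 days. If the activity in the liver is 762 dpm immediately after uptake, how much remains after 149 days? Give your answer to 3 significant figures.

1/t_eff = 1/t_phys + 1/t_biol = 1/44.5 + 1/192 = 0.02768 per day.
t_eff = 44.5 × 192 / (44.5 + 192) ≈ 36.127 days.
Remaining = 762 × (1/2)^(149/36.127) = 762 × (1/2)^4.1244 ≈ 43.692 dpm.

43.7 dpm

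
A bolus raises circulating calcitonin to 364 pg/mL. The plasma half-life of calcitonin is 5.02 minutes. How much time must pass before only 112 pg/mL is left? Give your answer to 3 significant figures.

8.54 minutes

Fraction remaining = 112/364 ≈ 0.30769.
n = log₂(364/112) = ln(3.25)/ln 2 ≈ 1.7004 half-lives.
t = n × t½ = 1.7004 × 5.02 ≈ 8.5362 minutes.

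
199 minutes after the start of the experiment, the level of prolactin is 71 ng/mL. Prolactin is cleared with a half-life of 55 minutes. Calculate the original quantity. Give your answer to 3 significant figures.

872 ng/mL

Number of half-lives elapsed: n = 199/55 ≈ 3.6182.
A₀ = A × 2^n = 71 × 2^3.6182 = 71 × 12.28 ≈ 871.85 ng/mL.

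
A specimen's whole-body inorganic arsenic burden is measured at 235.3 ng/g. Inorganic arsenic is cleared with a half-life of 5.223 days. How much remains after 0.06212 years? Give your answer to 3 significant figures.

11.6 ng/g

Convert the elapsed time: 0.06212 years = 22.6738 days.
Number of half-lives: n = 22.6738/5.223 ≈ 4.3411.
Remaining = 235.3 × (1/2)^4.3411 = 235.3 × 0.049338 ≈ 11.609 ng/g.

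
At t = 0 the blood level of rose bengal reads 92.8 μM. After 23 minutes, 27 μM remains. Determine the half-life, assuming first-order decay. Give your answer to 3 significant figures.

12.9 minutes

A/A₀ = 27/92.8 ≈ 0.29095.
n = log₂(3.437) ≈ 1.7812 half-lives elapsed in 23 minutes.
t½ = 23/1.7812 ≈ 12.913 minutes.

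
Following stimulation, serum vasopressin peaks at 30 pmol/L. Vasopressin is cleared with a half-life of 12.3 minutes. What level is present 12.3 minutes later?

15 pmol/L

Elapsed time is 1 half-life (12.3/12.3).
Each half-life halves the amount: 30 × (1/2)^1 = 30/2 = 15 pmol/L.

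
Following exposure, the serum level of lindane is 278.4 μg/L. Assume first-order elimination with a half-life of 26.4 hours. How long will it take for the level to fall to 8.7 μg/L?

8.7/278.4 = 1/32, so 5 half-lives have elapsed.
t = 5 × 26.4 = 132 hours.

132 hours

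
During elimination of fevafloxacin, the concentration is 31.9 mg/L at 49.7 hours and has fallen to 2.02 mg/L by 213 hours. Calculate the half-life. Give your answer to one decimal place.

41.0 hours

Over Δt = 213 − 49.7 = 163.3 hours, the level fell by a factor of 31.9/2.02 ≈ 15.792.
n = log₂(15.792) ≈ 3.9811 half-lives, so t½ = 163.3/3.9811 ≈ 41.019 hours.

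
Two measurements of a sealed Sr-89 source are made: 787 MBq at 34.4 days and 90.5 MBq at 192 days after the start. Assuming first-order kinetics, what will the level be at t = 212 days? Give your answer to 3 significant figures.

68.8 MBq

Over Δt = 192 − 34.4 = 157.6 days, the level fell by a factor of 787/90.5 ≈ 8.6961.
n = log₂(8.6961) ≈ 3.1204 half-lives, so t½ = 157.6/3.1204 ≈ 50.507 days.
From t = 192 to t = 212: 90.5 × (1/2)^((212−192)/50.507) ≈ 68.777 MBq.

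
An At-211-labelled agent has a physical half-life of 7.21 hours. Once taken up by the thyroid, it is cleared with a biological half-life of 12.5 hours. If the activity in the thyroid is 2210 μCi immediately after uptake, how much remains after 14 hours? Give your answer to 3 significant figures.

1/t_eff = 1/t_phys + 1/t_biol = 1/7.21 + 1/12.5 = 0.2187 per hour.
t_eff = 7.21 × 12.5 / (7.21 + 12.5) ≈ 4.5726 hours.
Remaining = 2210 × (1/2)^(14/4.5726) = 2210 × (1/2)^3.0617 ≈ 264.68 μCi.

265 μCi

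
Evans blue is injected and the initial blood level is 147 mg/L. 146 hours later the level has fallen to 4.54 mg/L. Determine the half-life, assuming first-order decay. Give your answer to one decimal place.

A/A₀ = 4.54/147 ≈ 0.030884.
n = log₂(32.379) ≈ 5.017 half-lives elapsed in 146 hours.
t½ = 146/5.017 ≈ 29.101 hours.

29.1 hours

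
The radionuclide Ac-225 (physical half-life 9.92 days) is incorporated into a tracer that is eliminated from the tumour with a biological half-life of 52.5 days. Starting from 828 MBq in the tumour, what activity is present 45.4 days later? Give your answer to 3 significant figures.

1/t_eff = 1/t_phys + 1/t_biol = 1/9.92 + 1/52.5 = 0.11985 per day.
t_eff = 9.92 × 52.5 / (9.92 + 52.5) ≈ 8.3435 days.
Remaining = 828 × (1/2)^(45.4/8.3435) = 828 × (1/2)^5.4414 ≈ 19.055 MBq.

19.1 MBq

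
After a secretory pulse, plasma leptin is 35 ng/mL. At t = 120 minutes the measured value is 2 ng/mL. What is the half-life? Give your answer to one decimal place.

A/A₀ = 2/35 ≈ 0.057143.
n = log₂(17.5) ≈ 4.1293 half-lives elapsed in 120 minutes.
t½ = 120/4.1293 ≈ 29.061 minutes.

29.1 minutes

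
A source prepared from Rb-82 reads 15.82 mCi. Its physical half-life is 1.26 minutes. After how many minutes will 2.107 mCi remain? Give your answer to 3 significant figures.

Fraction remaining = 2.107/15.82 ≈ 0.13319.
n = log₂(15.82/2.107) = ln(7.5083)/ln 2 ≈ 2.9085 half-lives.
t = n × t½ = 2.9085 × 1.26 ≈ 3.6647 minutes.

3.66 minutes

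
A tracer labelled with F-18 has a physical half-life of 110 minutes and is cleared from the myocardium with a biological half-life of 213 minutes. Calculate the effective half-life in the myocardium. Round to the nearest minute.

1/t_eff = 1/t_phys + 1/t_biol = 1/110 + 1/213 = 0.013786 per minute.
t_eff = 110 × 213 / (110 + 213) ≈ 72.539 minutes.

73 minutes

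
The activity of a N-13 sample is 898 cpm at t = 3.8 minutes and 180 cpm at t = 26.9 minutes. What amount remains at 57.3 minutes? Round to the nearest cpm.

Over Δt = 26.9 − 3.8 = 23.1 minutes, the level fell by a factor of 898/180 ≈ 4.9889.
n = log₂(4.9889) ≈ 2.3187 half-lives, so t½ = 23.1/2.3187 ≈ 9.9624 minutes.
From t = 26.9 to t = 57.3: 180 × (1/2)^((57.3−26.9)/9.9624) ≈ 21.711 cpm.

22 cpm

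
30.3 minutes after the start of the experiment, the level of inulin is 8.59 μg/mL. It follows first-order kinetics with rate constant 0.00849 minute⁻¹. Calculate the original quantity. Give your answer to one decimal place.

11.1 μg/mL

t½ = ln 2 / λ = 0.69315 / 0.00849 ≈ 81.643 minutes.
Number of half-lives elapsed: n = 30.3/81.643 ≈ 0.37113.
A₀ = A × 2^n = 8.59 × 2^0.37113 = 8.59 × 1.2934 ≈ 11.11 μg/mL.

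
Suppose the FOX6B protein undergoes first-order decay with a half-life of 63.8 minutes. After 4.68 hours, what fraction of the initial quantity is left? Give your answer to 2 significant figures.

0.047

4.68 hours = 280.8 minutes.
n = 280.8/63.8 ≈ 4.4013 half-lives.
Fraction remaining = (1/2)^4.4013 ≈ 0.047325.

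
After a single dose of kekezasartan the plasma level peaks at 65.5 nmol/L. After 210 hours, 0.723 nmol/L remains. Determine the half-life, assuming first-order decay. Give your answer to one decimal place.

A/A₀ = 0.723/65.5 ≈ 0.011038.
n = log₂(90.595) ≈ 6.5014 half-lives elapsed in 210 hours.
t½ = 210/6.5014 ≈ 32.301 hours.

32.3 hours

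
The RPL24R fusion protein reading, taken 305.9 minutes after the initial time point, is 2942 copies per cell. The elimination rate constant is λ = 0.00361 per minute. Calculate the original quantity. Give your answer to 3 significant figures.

8880 copies per cell

t½ = ln 2 / λ = 0.69315 / 0.00361 ≈ 192.01 minutes.
Number of half-lives elapsed: n = 305.9/192.01 ≈ 1.5932.
A₀ = A × 2^n = 2942 × 2^1.5932 = 2942 × 3.0171 ≈ 8876.3 copies per cell.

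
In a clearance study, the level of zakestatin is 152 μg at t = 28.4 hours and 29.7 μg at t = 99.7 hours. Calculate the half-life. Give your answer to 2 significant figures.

30 hours

Over Δt = 99.7 − 28.4 = 71.3 hours, the level fell by a factor of 152/29.7 ≈ 5.1178.
n = log₂(5.1178) ≈ 2.3555 half-lives, so t½ = 71.3/2.3555 ≈ 30.269 hours.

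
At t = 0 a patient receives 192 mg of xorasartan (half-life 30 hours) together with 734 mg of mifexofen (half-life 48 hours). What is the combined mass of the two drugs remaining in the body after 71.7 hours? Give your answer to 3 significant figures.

xorasartan: 192 × (1/2)^(71.7/30) = 192 × (1/2)^2.39 ≈ 36.63 mg.
mifexofen: 734 × (1/2)^(71.7/48) = 734 × (1/2)^1.4938 ≈ 260.63 mg.
Total = 36.63 + 260.63 ≈ 297.27 mg.

297 mg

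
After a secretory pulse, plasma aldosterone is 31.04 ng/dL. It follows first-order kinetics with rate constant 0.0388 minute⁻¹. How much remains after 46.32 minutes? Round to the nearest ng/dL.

t½ = ln 2 / λ = 0.69315 / 0.0388 ≈ 17.865 minutes.
Number of half-lives: n = 46.32/17.865 ≈ 2.5928.
Remaining = 31.04 × (1/2)^2.5928 = 31.04 × 0.16576 ≈ 5.1452 ng/dL.

5 ng/dL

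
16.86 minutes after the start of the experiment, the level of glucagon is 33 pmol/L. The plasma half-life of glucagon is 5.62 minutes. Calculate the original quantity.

Number of half-lives elapsed: n = 16.86/5.62 ≈ 3.
A₀ = A × 2^n = 33 × 2^3 = 33 × 8 ≈ 264 pmol/L.

264 pmol/L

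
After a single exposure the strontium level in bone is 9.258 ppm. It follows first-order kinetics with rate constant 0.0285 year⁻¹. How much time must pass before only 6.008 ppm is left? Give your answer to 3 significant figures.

15.2 years

t½ = ln 2 / k = 0.69315 / 0.0285 ≈ 24.321 years.
Fraction remaining = 6.008/9.258 ≈ 0.64895.
n = log₂(9.258/6.008) = ln(1.5409)/ln 2 ≈ 0.62382 half-lives.
t = n × t½ = 0.62382 × 24.321 ≈ 15.172 years.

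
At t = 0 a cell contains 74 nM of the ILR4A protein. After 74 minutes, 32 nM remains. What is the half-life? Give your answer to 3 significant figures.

A/A₀ = 32/74 ≈ 0.43243.
n = log₂(2.3125) ≈ 1.2095 half-lives elapsed in 74 minutes.
t½ = 74/1.2095 ≈ 61.185 minutes.

61.2 minutes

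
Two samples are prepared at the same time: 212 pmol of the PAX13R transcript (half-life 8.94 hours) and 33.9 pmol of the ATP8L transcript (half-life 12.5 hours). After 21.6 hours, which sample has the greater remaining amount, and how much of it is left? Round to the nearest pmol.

PAX13R transcript, 40 pmol

PAX13R transcript: 212 × (1/2)^2.4161 ≈ 39.721 pmol.
ATP8L transcript: 33.9 × (1/2)^1.728 ≈ 10.233 pmol.
PAX13R transcript has more remaining, at ≈ 39.721 pmol.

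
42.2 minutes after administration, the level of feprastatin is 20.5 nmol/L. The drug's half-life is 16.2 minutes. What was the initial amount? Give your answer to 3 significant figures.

125 nmol/L

Number of half-lives elapsed: n = 42.2/16.2 ≈ 2.6049.
A₀ = A × 2^n = 20.5 × 2^2.6049 = 20.5 × 6.0837 ≈ 124.71 nmol/L.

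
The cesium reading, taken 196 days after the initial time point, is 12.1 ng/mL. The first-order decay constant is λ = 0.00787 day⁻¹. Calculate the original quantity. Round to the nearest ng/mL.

57 ng/mL

t½ = ln 2 / λ = 0.69315 / 0.00787 ≈ 88.075 days.
Number of half-lives elapsed: n = 196/88.075 ≈ 2.2254.
A₀ = A × 2^n = 12.1 × 2^2.2254 = 12.1 × 4.6764 ≈ 56.584 ng/mL.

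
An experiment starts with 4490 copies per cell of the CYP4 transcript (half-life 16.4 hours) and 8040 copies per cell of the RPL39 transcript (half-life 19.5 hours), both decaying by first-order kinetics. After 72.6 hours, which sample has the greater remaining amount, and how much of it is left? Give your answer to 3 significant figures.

CYP4 transcript: 4490 × (1/2)^4.4268 ≈ 208.76 copies per cell.
RPL39 transcript: 8040 × (1/2)^3.7231 ≈ 608.83 copies per cell.
RPL39 transcript has more remaining, at ≈ 608.83 copies per cell.

RPL39 transcript, 609 copies per cell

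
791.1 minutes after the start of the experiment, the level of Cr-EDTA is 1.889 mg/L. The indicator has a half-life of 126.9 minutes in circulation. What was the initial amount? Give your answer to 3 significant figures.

142 mg/L

Number of half-lives elapsed: n = 791.1/126.9 ≈ 6.234.
A₀ = A × 2^n = 1.889 × 2^6.234 = 1.889 × 75.272 ≈ 142.19 mg/L.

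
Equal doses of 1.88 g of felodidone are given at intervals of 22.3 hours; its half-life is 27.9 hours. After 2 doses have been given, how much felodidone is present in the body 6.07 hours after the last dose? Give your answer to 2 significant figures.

The 2 doses were given 28.37, 6.07 hours ago.
Total = 1.88·(1/2)^(28.37/27.9) + 1.88·(1/2)^(6.07/27.9)
      = 0.92909 + 1.6168 ≈ 2.5459 g.

2.5 g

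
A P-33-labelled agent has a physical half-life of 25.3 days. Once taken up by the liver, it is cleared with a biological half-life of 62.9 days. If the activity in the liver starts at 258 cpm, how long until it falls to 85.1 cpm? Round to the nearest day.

29 days

1/t_eff = 1/t_phys + 1/t_biol = 1/25.3 + 1/62.9 = 0.055424 per day.
t_eff = 25.3 × 62.9 / (25.3 + 62.9) ≈ 18.043 days.
n = log₂(258/85.1) ≈ 1.6001; t = 1.6001 × 18.043 ≈ 28.871 days.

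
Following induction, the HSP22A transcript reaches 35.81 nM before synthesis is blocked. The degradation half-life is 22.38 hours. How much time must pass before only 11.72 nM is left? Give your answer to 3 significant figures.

Fraction remaining = 11.72/35.81 ≈ 0.32728.
n = log₂(35.81/11.72) = ln(3.0555)/ln 2 ≈ 1.6114 half-lives.
t = n × t½ = 1.6114 × 22.38 ≈ 36.063 hours.

36.1 hours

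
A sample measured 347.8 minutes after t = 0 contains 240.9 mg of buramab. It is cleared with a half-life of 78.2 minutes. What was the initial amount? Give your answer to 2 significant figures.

5300 mg

Number of half-lives elapsed: n = 347.8/78.2 ≈ 4.4476.
A₀ = A × 2^n = 240.9 × 2^4.4476 = 240.9 × 21.82 ≈ 5256.4 mg.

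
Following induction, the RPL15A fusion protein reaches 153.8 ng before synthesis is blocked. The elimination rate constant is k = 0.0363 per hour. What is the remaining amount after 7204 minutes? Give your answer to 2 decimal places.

t½ = ln 2 / k = 0.69315 / 0.0363 ≈ 19.095 hours.
Convert the elapsed time: 7204 minutes = 120.067 hours.
Number of half-lives: n = 120.067/19.095 ≈ 6.2879.
Remaining = 153.8 × (1/2)^6.2879 = 153.8 × 0.012799 ≈ 1.9684 ng.

1.97 ng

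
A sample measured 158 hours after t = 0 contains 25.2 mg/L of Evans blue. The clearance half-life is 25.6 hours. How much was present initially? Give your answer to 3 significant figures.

Number of half-lives elapsed: n = 158/25.6 ≈ 6.1719.
A₀ = A × 2^n = 25.2 × 2^6.1719 = 25.2 × 72.097 ≈ 1816.9 mg/L.

1820 mg/L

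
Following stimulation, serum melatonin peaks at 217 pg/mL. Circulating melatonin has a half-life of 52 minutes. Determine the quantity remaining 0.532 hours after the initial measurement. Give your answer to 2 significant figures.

Convert the elapsed time: 0.532 hours = 31.92 minutes.
Number of half-lives: n = 31.92/52 ≈ 0.61385.
Remaining = 217 × (1/2)^0.61385 = 217 × 0.65345 ≈ 141.8 pg/mL.

140 pg/mL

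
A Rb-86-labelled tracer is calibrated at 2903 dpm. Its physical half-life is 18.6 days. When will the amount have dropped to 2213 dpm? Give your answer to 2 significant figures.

Fraction remaining = 2213/2903 ≈ 0.76231.
n = log₂(2903/2213) = ln(1.3118)/ln 2 ≈ 0.39154 half-lives.
t = n × t½ = 0.39154 × 18.6 ≈ 7.2827 days.

7.3 days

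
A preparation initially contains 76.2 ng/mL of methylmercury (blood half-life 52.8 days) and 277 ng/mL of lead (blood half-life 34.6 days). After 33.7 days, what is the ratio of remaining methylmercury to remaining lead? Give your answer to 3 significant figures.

0.347

methylmercury: 76.2 × (1/2)^(33.7/52.8) = 76.2 × (1/2)^0.63826 ≈ 48.958 ng/mL.
lead: 277 × (1/2)^(33.7/34.6) = 277 × (1/2)^0.97399 ≈ 141.02 ng/mL.
Ratio ≈ 48.958 / 141.02 ≈ 0.34717.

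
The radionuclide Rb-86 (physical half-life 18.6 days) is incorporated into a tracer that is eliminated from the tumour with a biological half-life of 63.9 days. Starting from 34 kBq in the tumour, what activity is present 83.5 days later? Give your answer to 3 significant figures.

1/t_eff = 1/t_phys + 1/t_biol = 1/18.6 + 1/63.9 = 0.069413 per day.
t_eff = 18.6 × 63.9 / (18.6 + 63.9) ≈ 14.407 days.
Remaining = 34 × (1/2)^(83.5/14.407) = 34 × (1/2)^5.796 ≈ 0.61195 kBq.

0.612 kBq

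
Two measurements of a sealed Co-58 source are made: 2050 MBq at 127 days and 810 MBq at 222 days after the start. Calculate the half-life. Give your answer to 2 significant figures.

71 days

Over Δt = 222 − 127 = 95 days, the level fell by a factor of 2050/810 ≈ 2.5309.
n = log₂(2.5309) ≈ 1.3396 half-lives, so t½ = 95/1.3396 ≈ 70.915 days.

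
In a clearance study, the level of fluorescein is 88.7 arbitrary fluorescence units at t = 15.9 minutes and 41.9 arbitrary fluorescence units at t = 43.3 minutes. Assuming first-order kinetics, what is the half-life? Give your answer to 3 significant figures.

25.3 minutes

Over Δt = 43.3 − 15.9 = 27.4 minutes, the level fell by a factor of 88.7/41.9 ≈ 2.1169.
n = log₂(2.1169) ≈ 1.082 half-lives, so t½ = 27.4/1.082 ≈ 25.324 minutes.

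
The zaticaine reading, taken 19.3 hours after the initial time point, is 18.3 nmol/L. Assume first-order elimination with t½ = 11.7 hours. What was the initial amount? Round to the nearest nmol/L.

Number of half-lives elapsed: n = 19.3/11.7 ≈ 1.6496.
A₀ = A × 2^n = 18.3 × 2^1.6496 = 18.3 × 3.1374 ≈ 57.415 nmol/L.

57 nmol/L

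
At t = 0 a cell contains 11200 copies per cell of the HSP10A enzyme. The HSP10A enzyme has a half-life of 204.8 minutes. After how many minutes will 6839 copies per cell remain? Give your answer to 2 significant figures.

Fraction remaining = 6839/11200 ≈ 0.61062.
n = log₂(11200/6839) = ln(1.6377)/ln 2 ≈ 0.71164 half-lives.
t = n × t½ = 0.71164 × 204.8 ≈ 145.74 minutes.

150 minutes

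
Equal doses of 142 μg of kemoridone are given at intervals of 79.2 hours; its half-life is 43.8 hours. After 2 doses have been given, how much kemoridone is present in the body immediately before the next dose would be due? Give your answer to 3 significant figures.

The 2 doses were given 158.4, 79.2 hours ago.
Total = 142·(1/2)^(158.4/43.8) + 142·(1/2)^(79.2/43.8)
      = 11.578 + 40.547 ≈ 52.125 μg.

52.1 μg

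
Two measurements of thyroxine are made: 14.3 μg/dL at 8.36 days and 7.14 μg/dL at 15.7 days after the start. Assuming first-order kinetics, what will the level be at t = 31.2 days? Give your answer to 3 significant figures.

Over Δt = 15.7 − 8.36 = 7.34 days, the level fell by a factor of 14.3/7.14 ≈ 2.0028.
n = log₂(2.0028) ≈ 1.002 half-lives, so t½ = 7.34/1.002 ≈ 7.3252 days.
From t = 15.7 to t = 31.2: 7.14 × (1/2)^((31.2−15.7)/7.3252) ≈ 1.6471 μg/dL.

1.65 μg/dL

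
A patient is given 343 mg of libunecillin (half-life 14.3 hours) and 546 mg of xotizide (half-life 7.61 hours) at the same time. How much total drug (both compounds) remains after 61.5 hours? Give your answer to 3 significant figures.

libunecillin: 343 × (1/2)^(61.5/14.3) = 343 × (1/2)^4.3007 ≈ 17.404 mg.
xotizide: 546 × (1/2)^(61.5/7.61) = 546 × (1/2)^8.0815 ≈ 2.0157 mg.
Total = 17.404 + 2.0157 ≈ 19.42 mg.

19.4 mg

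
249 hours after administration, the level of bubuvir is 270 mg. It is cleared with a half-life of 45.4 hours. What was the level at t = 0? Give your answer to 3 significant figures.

Number of half-lives elapsed: n = 249/45.4 ≈ 5.4846.
A₀ = A × 2^n = 270 × 2^5.4846 = 270 × 44.774 ≈ 12089 mg.

12100 mg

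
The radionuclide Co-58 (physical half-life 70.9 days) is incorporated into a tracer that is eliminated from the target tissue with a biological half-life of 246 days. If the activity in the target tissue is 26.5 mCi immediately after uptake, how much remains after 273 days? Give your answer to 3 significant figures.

0.851 mCi

1/t_eff = 1/t_phys + 1/t_biol = 1/70.9 + 1/246 = 0.018169 per day.
t_eff = 70.9 × 246 / (70.9 + 246) ≈ 55.038 days.
Remaining = 26.5 × (1/2)^(273/55.038) = 26.5 × (1/2)^4.9602 ≈ 0.85126 mCi.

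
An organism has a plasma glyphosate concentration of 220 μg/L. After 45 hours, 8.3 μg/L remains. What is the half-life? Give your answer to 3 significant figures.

A/A₀ = 8.3/220 ≈ 0.037727.
n = log₂(26.506) ≈ 4.7282 half-lives elapsed in 45 hours.
t½ = 45/4.7282 ≈ 9.5173 hours.

9.52 hours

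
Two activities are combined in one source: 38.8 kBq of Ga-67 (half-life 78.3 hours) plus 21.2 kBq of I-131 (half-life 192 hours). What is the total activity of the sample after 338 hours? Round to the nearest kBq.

8 kBq

Ga-67: 38.8 × (1/2)^(338/78.3) = 38.8 × (1/2)^4.3167 ≈ 1.947 kBq.
I-131: 21.2 × (1/2)^(338/192) = 21.2 × (1/2)^1.7604 ≈ 6.2575 kBq.
Total = 1.947 + 6.2575 ≈ 8.2045 kBq.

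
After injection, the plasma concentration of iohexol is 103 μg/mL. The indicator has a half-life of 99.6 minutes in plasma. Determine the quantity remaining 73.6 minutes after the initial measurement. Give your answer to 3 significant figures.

Number of half-lives: n = 73.6/99.6 ≈ 0.73896.
Remaining = 103 × (1/2)^0.73896 = 103 × 0.59917 ≈ 61.715 μg/mL.

61.7 μg/mL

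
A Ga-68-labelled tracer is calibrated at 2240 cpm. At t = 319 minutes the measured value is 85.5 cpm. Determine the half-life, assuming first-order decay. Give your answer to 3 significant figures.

A/A₀ = 85.5/2240 ≈ 0.03817.
n = log₂(26.199) ≈ 4.7114 half-lives elapsed in 319 minutes.
t½ = 319/4.7114 ≈ 67.708 minutes.

67.7 minutes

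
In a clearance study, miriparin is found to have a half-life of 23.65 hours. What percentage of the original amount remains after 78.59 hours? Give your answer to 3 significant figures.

9.99%

n = 78.59/23.65 ≈ 3.323 half-lives.
Fraction remaining = (1/2)^3.323 ≈ 0.099923, i.e. 9.9923%.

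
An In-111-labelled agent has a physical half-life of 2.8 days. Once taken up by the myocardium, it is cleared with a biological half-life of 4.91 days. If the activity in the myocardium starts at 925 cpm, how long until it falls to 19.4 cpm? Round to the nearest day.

1/t_eff = 1/t_phys + 1/t_biol = 1/2.8 + 1/4.91 = 0.56081 per day.
t_eff = 2.8 × 4.91 / (2.8 + 4.91) ≈ 1.7831 days.
n = log₂(925/19.4) ≈ 5.5753; t = 5.5753 × 1.7831 ≈ 9.9416 days.

10 days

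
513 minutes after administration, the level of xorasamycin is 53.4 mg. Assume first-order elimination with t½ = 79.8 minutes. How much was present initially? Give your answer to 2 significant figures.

4600 mg

Number of half-lives elapsed: n = 513/79.8 ≈ 6.4286.
A₀ = A × 2^n = 53.4 × 2^6.4286 = 53.4 × 86.138 ≈ 4599.7 mg.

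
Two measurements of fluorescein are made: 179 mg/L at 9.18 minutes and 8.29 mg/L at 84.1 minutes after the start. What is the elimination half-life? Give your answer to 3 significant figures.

16.9 minutes

Over Δt = 84.1 − 9.18 = 74.92 minutes, the level fell by a factor of 179/8.29 ≈ 21.592.
n = log₂(21.592) ≈ 4.4324 half-lives, so t½ = 74.92/4.4324 ≈ 16.903 minutes.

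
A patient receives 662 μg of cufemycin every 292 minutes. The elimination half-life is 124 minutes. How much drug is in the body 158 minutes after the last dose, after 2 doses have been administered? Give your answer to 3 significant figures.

The 2 doses were given 450, 158 minutes ago.
Total = 662·(1/2)^(450/124) + 662·(1/2)^(158/124)
      = 53.507 + 273.71 ≈ 327.21 μg.

327 μg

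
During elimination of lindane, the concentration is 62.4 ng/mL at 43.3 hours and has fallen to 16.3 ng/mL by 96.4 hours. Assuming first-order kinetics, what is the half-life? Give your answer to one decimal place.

27.4 hours

Over Δt = 96.4 − 43.3 = 53.1 hours, the level fell by a factor of 62.4/16.3 ≈ 3.8282.
n = log₂(3.8282) ≈ 1.9367 half-lives, so t½ = 53.1/1.9367 ≈ 27.418 hours.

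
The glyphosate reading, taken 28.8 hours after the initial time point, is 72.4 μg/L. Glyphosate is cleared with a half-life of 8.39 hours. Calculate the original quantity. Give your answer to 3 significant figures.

782 μg/L

Number of half-lives elapsed: n = 28.8/8.39 ≈ 3.4327.
A₀ = A × 2^n = 72.4 × 2^3.4327 = 72.4 × 10.798 ≈ 781.76 μg/L.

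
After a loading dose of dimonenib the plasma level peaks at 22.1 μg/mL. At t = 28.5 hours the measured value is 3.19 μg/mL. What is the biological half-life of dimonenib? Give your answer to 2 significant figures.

10 hours

A/A₀ = 3.19/22.1 ≈ 0.14434.
n = log₂(6.9279) ≈ 2.7924 half-lives elapsed in 28.5 hours.
t½ = 28.5/2.7924 ≈ 10.206 hours.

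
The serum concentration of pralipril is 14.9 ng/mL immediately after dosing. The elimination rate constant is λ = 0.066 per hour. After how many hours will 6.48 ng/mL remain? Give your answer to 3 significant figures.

12.6 hours

t½ = ln 2 / λ = 0.69315 / 0.066 ≈ 10.502 hours.
Fraction remaining = 6.48/14.9 ≈ 0.4349.
n = log₂(14.9/6.48) = ln(2.2994)/ln 2 ≈ 1.2012 half-lives.
t = n × t½ = 1.2012 × 10.502 ≈ 12.616 hours.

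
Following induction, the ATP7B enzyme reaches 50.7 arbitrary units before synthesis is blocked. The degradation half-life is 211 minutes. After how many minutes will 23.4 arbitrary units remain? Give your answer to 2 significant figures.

Fraction remaining = 23.4/50.7 ≈ 0.46154.
n = log₂(50.7/23.4) = ln(2.1667)/ln 2 ≈ 1.1155 half-lives.
t = n × t½ = 1.1155 × 211 ≈ 235.37 minutes.

240 minutes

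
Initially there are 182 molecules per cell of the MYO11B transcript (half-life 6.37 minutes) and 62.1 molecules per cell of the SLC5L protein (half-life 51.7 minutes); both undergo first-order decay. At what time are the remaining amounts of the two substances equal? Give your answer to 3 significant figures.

11.3 minutes

Set 182·(1/2)^(t/6.37) = 62.1·(1/2)^(t/51.7).
Taking log₂: log₂(182/62.1) = t·(1/6.37 − 1/51.7).
log₂(2.9308) = 1.5513; 1/6.37 − 1/51.7 = 0.13764.
t = 1.5513 / 0.13764 ≈ 11.27 minutes.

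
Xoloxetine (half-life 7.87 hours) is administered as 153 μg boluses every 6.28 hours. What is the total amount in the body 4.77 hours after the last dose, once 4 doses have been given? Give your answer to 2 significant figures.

The 4 doses were given 23.61, 17.33, 11.05, 4.77 hours ago.
Total = 153·(1/2)^(23.61/7.87) + 153·(1/2)^(17.33/7.87) + 153·(1/2)^(11.05/7.87) + 153·(1/2)^(4.77/7.87)
      = 19.125 + 33.252 + 57.813 + 100.52 ≈ 210.71 μg.

210 μg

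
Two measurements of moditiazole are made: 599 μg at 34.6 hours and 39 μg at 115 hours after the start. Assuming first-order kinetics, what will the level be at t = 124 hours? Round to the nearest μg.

29 μg

Over Δt = 115 − 34.6 = 80.4 hours, the level fell by a factor of 599/39 ≈ 15.359.
n = log₂(15.359) ≈ 3.941 half-lives, so t½ = 80.4/3.941 ≈ 20.401 hours.
From t = 115 to t = 124: 39 × (1/2)^((124−115)/20.401) ≈ 28.725 μg.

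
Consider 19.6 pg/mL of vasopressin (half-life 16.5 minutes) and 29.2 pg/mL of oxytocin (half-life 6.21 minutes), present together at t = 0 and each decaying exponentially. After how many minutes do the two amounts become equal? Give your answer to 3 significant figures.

5.73 minutes

Set 19.6·(1/2)^(t/16.5) = 29.2·(1/2)^(t/6.21).
Taking log₂: log₂(19.6/29.2) = t·(1/16.5 − 1/6.21).
log₂(0.67123) = -0.57511; 1/16.5 − 1/6.21 = -0.10042.
t = -0.57511 / -0.10042 ≈ 5.7268 minutes.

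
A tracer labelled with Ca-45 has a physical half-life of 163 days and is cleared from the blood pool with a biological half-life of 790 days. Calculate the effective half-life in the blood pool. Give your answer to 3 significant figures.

1/t_eff = 1/t_phys + 1/t_biol = 1/163 + 1/790 = 0.0074008 per day.
t_eff = 163 × 790 / (163 + 790) ≈ 135.12 days.

135 days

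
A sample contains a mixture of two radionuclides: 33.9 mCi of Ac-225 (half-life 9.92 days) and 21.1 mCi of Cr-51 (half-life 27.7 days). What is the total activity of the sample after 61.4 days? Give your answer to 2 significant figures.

5.0 mCi

Ac-225: 33.9 × (1/2)^(61.4/9.92) = 33.9 × (1/2)^6.1895 ≈ 0.46448 mCi.
Cr-51: 21.1 × (1/2)^(61.4/27.7) = 21.1 × (1/2)^2.2166 ≈ 4.5396 mCi.
Total = 0.46448 + 4.5396 ≈ 5.0041 mCi.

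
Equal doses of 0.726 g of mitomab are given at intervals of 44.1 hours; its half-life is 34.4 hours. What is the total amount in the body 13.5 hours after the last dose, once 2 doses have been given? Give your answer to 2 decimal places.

The 2 doses were given 57.6, 13.5 hours ago.
Total = 0.726·(1/2)^(57.6/34.4) + 0.726·(1/2)^(13.5/34.4)
      = 0.22745 + 0.5531 ≈ 0.78055 g.

0.78 g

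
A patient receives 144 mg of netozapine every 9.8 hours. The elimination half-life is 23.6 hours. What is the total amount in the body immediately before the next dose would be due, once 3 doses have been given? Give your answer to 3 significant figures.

250 mg

The 3 doses were given 29.4, 19.6, 9.8 hours ago.
Total = 144·(1/2)^(29.4/23.6) + 144·(1/2)^(19.6/23.6) + 144·(1/2)^(9.8/23.6)
      = 60.723 + 80.976 + 107.98 ≈ 249.68 mg.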